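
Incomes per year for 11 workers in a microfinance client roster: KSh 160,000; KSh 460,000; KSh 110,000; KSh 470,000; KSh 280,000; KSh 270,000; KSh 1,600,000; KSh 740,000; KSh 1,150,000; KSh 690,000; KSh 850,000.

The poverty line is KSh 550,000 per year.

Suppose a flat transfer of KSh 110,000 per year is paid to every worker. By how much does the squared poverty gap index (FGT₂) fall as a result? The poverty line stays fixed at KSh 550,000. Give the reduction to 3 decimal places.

Before: below the line — KSh 110,000, KSh 160,000, KSh 270,000, KSh 280,000, KSh 460,000, KSh 470,000; squared poverty gap index (FGT₂) = 0.15372.
After the KSh 110,000 transfer: below the line — KSh 220,000, KSh 270,000, KSh 380,000, KSh 390,000; squared poverty gap index (FGT₂) = 0.07267.
Reduction = 0.15372 − 0.07267 = 0.081.

0.081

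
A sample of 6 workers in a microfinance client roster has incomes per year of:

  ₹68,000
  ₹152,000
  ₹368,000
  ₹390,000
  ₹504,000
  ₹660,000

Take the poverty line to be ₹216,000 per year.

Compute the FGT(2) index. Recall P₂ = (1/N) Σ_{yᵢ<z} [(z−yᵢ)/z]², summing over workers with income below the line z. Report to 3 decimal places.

Below z: ₹68,000, ₹152,000 (q = 2 of N = 6).
Relative gaps: (216000−68000)/216000 = 0.6852; (216000−152000)/216000 = 0.2963.
Squared: 0.4695; 0.0878.
Sum = 0.557270; P₂ = 0.557270 / 6 = 0.093.

0.093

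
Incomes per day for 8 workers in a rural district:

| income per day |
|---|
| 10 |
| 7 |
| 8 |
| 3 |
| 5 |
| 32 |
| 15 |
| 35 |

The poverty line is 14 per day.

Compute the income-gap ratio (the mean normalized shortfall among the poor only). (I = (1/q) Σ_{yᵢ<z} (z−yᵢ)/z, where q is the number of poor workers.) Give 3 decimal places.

Poor units: 3, 5, 7, 8, 10 (q = 5 of N = 8).
Relative gaps: 0.7857, 0.6429, 0.5000, 0.4286, 0.2857; sum = 2.642857.
The income-gap ratio divides by q (the poor only): 2.642857 / 5 = 0.529.

0.529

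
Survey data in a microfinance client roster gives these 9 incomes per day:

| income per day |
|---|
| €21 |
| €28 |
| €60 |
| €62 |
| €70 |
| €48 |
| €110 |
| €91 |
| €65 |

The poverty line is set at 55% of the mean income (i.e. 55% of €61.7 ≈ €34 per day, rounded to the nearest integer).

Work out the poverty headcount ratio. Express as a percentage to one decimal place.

22.2%

2 of the 9 households have income below €34.
H = 2/9 = 22.2%.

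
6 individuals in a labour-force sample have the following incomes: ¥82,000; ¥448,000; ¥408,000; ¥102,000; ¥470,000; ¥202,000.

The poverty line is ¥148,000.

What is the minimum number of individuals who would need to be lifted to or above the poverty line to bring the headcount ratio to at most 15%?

2

Currently q = 2 of N = 6 are below the line (H = 0.333).
A headcount ratio of at most 15% allows at most ⌊0.15 × 6⌋ = 0 poor individuals.
So at least 2 − 0 = 2 must be lifted.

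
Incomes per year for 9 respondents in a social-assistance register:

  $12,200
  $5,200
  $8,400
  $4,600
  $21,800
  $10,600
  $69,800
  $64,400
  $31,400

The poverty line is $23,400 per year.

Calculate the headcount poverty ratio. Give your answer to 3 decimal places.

6 of the 9 respondents have income below $23,400.
H = 6/9 = 0.667.

0.667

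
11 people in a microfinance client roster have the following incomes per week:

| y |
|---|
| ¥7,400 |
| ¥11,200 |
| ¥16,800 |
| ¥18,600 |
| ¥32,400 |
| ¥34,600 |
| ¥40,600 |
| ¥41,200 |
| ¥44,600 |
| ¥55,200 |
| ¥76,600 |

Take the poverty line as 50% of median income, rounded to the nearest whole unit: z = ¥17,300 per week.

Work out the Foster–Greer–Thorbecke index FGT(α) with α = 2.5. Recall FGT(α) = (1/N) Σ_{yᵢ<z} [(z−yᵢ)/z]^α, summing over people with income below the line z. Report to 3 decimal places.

0.029

Below z: ¥7,400, ¥11,200, ¥16,800 (q = 3 of N = 11).
Gap ratios (z−y)/z: (17300−7400)/17300 = 0.5723; (17300−11200)/17300 = 0.3526; (17300−16800)/17300 = 0.0289.
Raised to α = 2.5: 0.24773; 0.07383; 0.00014.
Sum = 0.321695; FGT(2.5) = 0.321695 / 11 = 0.029.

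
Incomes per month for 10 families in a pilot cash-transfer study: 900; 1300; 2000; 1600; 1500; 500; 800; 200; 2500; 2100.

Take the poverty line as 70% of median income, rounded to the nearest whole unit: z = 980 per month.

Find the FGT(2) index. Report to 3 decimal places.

0.091

Poor units: 200, 500, 800, 900 (q = 4 of N = 10).
Gap ratios (z−y)/z: (980−200)/980 = 0.7959; (980−500)/980 = 0.4898; (980−800)/980 = 0.1837; (980−900)/980 = 0.0816.
Squared: 0.6335; 0.2399; 0.0337; 0.0067.
Sum = 0.913786; P₂ = 0.913786 / 10 = 0.091.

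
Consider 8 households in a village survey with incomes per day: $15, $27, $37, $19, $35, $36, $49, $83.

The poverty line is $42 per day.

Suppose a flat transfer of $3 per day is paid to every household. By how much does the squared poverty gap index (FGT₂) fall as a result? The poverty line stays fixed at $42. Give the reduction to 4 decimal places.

Before: below the line — $15, $19, $27, $35, $36, $37; squared poverty gap index (FGT₂) = 0.112883.
After the $3 transfer: below the line — $18, $22, $30, $38, $39, $40; squared poverty gap index (FGT₂) = 0.081420.
Reduction = 0.112883 − 0.081420 = 0.0315.

0.0315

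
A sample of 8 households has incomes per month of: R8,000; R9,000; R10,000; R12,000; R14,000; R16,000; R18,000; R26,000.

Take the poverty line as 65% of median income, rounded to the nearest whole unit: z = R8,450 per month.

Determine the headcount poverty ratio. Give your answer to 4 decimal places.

1 of the 8 households have income below R8,450.
H = 1/8 = 0.1250.

0.1250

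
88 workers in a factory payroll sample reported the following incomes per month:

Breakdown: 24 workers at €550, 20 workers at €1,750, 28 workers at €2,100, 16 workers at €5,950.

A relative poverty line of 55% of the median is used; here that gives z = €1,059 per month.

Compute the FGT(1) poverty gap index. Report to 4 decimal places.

0.1311

Incomes under z: 24×€550 (q = 24 of N = 88).
Gap ratios (z−y)/z: (1059−550)/1059 = 0.4806 (×24).
Sum of shortfalls = 11.535411; P₁ averages over all N: 11.535411 / 88 = 0.1311.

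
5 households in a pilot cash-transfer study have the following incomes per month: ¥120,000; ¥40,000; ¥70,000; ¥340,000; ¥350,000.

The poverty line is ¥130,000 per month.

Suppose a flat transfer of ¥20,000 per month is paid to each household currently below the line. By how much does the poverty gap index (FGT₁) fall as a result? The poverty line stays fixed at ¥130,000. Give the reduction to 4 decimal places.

Before: below the line — ¥40,000, ¥70,000, ¥120,000; poverty gap index (FGT₁) = 0.246154.
After the ¥20,000 transfer: below the line — ¥60,000, ¥90,000; poverty gap index (FGT₁) = 0.169231.
Reduction = 0.246154 − 0.169231 = 0.0769.

0.0769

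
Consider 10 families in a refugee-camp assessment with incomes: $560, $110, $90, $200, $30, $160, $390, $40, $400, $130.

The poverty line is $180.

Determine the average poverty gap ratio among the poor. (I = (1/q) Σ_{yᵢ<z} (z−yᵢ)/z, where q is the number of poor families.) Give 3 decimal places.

Incomes under z: $30, $40, $90, $110, $130, $160 (q = 6 of N = 10).
Relative gaps: 0.8333, 0.7778, 0.5000, 0.3889, 0.2778, 0.1111; sum = 2.888889.
The income-gap ratio divides by q (the poor only): 2.888889 / 6 = 0.481.

0.481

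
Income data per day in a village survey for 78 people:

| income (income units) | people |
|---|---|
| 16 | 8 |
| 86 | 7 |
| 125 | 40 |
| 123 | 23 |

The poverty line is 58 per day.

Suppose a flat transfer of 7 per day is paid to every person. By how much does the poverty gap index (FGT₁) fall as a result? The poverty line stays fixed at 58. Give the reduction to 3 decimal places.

Before: below the line — 8×16; poverty gap index (FGT₁) = 0.07427.
After the 7 transfer: below the line — 8×23; poverty gap index (FGT₁) = 0.06189.
Reduction = 0.07427 − 0.06189 = 0.012.

0.012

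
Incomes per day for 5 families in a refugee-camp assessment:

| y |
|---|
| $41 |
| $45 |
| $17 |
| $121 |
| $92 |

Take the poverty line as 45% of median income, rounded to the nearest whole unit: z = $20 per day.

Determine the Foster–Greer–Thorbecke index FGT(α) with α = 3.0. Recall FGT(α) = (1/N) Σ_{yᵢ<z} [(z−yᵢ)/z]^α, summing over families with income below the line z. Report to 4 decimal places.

0.0007

Poor units: $17 (q = 1 of N = 5).
Shortfall ratios: (20−17)/20 = 0.1500.
Raised to α = 3.0: 0.00337.
Sum = 0.003375; FGT(3.0) = 0.003375 / 5 = 0.0007.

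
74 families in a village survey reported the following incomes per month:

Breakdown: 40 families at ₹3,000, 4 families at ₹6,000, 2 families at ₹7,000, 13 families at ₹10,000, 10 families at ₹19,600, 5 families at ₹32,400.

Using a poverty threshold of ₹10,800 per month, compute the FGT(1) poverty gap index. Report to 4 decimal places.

Below z: 40×₹3,000, 4×₹6,000, 2×₹7,000, 13×₹10,000 (q = 59 of N = 74).
Relative gaps: (10800−3000)/10800 = 0.7222 (×40); (10800−6000)/10800 = 0.4444 (×4); (10800−7000)/10800 = 0.3519 (×2); (10800−10000)/10800 = 0.0741 (×13).
Σ = 32.333333. Dividing by the full population N = 74 gives P₁ = 0.4369.

0.4369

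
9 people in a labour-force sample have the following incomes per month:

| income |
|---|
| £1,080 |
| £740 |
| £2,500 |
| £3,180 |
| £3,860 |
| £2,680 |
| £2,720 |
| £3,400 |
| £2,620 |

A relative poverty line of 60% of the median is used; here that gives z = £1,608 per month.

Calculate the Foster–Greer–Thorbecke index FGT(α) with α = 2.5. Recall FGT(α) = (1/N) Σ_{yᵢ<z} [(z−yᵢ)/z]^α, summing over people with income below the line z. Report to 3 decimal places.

Incomes under z: £740, £1,080 (q = 2 of N = 9).
Relative gaps: (1608−740)/1608 = 0.5398; (1608−1080)/1608 = 0.3284.
Raised to α = 2.5: 0.21408; 0.06178.
Sum = 0.275867; FGT(2.5) = 0.275867 / 9 = 0.031.

0.031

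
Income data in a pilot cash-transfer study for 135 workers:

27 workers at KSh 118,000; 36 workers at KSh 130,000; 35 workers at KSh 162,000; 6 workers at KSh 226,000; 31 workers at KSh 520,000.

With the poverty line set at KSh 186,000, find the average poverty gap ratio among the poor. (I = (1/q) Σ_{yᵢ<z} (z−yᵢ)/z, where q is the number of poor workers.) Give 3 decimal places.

Incomes under z: 27×KSh 118,000, 36×KSh 130,000, 35×KSh 162,000 (q = 98 of N = 135).
Relative gaps: 0.3656 (×27), 0.3011 (×36), 0.1290 (×35); sum = 25.225806.
I averages over the q = 98 poor units only: 25.225806 / 98 = 0.257.

0.257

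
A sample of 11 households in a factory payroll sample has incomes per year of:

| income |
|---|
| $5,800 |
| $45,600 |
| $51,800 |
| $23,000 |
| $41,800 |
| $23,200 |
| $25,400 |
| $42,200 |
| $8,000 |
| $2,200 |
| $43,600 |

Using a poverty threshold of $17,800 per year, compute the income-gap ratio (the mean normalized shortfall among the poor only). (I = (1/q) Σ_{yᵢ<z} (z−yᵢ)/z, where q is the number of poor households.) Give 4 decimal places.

Incomes under z: $2,200, $5,800, $8,000 (q = 3 of N = 11).
Relative gaps: 0.8764, 0.6742, 0.5506; sum = 2.101124.
The income-gap ratio divides by q (the poor only): 2.101124 / 3 = 0.7004.

0.7004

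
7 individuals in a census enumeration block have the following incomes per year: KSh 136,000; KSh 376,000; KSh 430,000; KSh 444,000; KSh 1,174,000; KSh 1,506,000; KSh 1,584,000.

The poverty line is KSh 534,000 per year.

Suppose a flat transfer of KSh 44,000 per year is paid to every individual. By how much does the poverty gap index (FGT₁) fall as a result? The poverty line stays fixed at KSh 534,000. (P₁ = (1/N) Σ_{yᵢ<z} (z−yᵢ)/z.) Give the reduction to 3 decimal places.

0.047

Before: below the line — KSh 136,000, KSh 376,000, KSh 430,000, KSh 444,000; poverty gap index (FGT₁) = 0.20064.
After the KSh 44,000 transfer: below the line — KSh 180,000, KSh 420,000, KSh 474,000, KSh 488,000; poverty gap index (FGT₁) = 0.15356.
Reduction = 0.20064 − 0.15356 = 0.047.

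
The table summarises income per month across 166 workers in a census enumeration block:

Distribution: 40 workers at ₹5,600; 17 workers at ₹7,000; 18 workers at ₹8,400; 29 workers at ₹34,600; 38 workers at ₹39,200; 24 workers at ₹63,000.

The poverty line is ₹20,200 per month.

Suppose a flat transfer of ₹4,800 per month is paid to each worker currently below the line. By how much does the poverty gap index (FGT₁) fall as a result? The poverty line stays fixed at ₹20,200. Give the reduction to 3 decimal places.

Before: below the line — 40×₹5,600, 17×₹7,000, 18×₹8,400; poverty gap index (FGT₁) = 0.30443.
After the ₹4,800 transfer: below the line — 40×₹10,400, 17×₹11,800, 18×₹13,200; poverty gap index (FGT₁) = 0.19707.
Reduction = 0.30443 − 0.19707 = 0.107.

0.107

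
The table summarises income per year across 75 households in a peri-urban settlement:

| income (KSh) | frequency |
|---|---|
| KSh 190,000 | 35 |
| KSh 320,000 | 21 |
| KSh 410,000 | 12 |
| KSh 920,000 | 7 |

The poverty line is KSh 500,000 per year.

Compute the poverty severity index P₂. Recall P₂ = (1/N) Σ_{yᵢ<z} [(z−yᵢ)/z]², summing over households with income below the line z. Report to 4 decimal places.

Below z: 35×KSh 190,000, 21×KSh 320,000, 12×KSh 410,000 (q = 68 of N = 75).
Shortfall ratios: (500000−190000)/500000 = 0.6200 (×35); (500000−320000)/500000 = 0.3600 (×21); (500000−410000)/500000 = 0.1800 (×12).
Squared: 0.3844 (×35); 0.1296 (×21); 0.0324 (×12).
Sum = 16.564400; P₂ = 16.564400 / 75 = 0.2209.

0.2209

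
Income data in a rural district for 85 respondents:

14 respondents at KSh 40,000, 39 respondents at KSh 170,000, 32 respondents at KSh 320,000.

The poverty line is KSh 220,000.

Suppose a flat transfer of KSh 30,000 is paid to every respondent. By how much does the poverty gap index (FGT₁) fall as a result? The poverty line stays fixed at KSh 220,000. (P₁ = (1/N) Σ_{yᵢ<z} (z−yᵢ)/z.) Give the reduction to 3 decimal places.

0.085

Before: below the line — 14×KSh 40,000, 39×KSh 170,000; poverty gap index (FGT₁) = 0.23904.
After the KSh 30,000 transfer: below the line — 14×KSh 70,000, 39×KSh 200,000; poverty gap index (FGT₁) = 0.15401.
Reduction = 0.23904 − 0.15401 = 0.085.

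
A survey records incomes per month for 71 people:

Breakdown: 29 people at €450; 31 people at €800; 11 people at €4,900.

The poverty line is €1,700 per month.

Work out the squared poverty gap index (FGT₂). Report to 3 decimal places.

Below the line: 29×€450, 31×€800 (q = 60 of N = 71).
Relative gaps: (1700−450)/1700 = 0.7353 (×29); (1700−800)/1700 = 0.5294 (×31).
Squared: 0.5407 (×29); 0.2803 (×31).
Sum = 24.367647; P₂ = 24.367647 / 71 = 0.343.

0.343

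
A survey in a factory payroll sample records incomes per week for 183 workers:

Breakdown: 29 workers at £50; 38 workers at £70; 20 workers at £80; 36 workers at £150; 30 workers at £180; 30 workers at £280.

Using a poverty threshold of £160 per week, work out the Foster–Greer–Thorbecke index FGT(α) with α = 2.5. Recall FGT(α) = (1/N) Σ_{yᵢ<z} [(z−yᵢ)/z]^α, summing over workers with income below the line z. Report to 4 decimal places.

0.1309

Incomes under z: 29×£50, 38×£70, 20×£80, 36×£150 (q = 123 of N = 183).
Shortfall ratios: (160−50)/160 = 0.6875 (×29); (160−70)/160 = 0.5625 (×38); (160−80)/160 = 0.5000 (×20); (160−150)/160 = 0.0625 (×36).
Raised to α = 2.5: 0.39191 (×29); 0.23730 (×38); 0.17678 (×20); 0.00098 (×36).
Sum = 23.953538; FGT(2.5) = 23.953538 / 183 = 0.1309.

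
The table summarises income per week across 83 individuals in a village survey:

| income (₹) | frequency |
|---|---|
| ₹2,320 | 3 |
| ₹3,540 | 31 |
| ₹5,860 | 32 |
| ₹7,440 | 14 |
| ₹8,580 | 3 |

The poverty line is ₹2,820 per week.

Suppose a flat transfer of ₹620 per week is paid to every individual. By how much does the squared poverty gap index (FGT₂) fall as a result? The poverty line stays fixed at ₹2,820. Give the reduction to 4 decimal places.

Before: below the line — 3×₹2,320; squared poverty gap index (FGT₂) = 0.001136.
After the ₹620 transfer: below the line — none; squared poverty gap index (FGT₂) = 0.000000.
Reduction = 0.001136 − 0.000000 = 0.0011.

0.0011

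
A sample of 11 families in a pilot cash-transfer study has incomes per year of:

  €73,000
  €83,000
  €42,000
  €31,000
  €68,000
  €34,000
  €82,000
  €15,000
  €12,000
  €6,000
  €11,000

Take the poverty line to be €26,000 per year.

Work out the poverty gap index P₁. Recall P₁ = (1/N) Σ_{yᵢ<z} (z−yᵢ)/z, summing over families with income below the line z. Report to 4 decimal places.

Poor units: €6,000, €11,000, €12,000, €15,000 (q = 4 of N = 11).
Relative gaps: (26000−6000)/26000 = 0.7692; (26000−11000)/26000 = 0.5769; (26000−12000)/26000 = 0.5385; (26000−15000)/26000 = 0.4231.
Σ = 2.307692. Dividing by the full population N = 11 gives P₁ = 0.2098.

0.2098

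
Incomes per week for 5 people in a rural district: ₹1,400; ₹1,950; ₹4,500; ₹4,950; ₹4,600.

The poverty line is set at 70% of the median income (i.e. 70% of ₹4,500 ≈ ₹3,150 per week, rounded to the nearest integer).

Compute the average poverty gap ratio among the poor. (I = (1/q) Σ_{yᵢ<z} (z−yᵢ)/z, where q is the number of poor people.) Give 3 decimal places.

0.468

Below the line: ₹1,400, ₹1,950 (q = 2 of N = 5).
Shortfall ratios (z−y)/z: 0.5556, 0.3810; sum = 0.936508.
The income-gap ratio divides by q (the poor only): 0.936508 / 2 = 0.468.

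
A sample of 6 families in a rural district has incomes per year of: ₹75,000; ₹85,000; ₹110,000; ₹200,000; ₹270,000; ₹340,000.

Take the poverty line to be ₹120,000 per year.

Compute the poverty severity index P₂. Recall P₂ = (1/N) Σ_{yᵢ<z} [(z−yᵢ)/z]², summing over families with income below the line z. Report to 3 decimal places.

Poor units: ₹75,000, ₹85,000, ₹110,000 (q = 3 of N = 6).
Normalized shortfalls: (120000−75000)/120000 = 0.3750; (120000−85000)/120000 = 0.2917; (120000−110000)/120000 = 0.0833.
Squared: 0.1406; 0.0851; 0.0069.
Sum = 0.232639; P₂ = 0.232639 / 6 = 0.039.

0.039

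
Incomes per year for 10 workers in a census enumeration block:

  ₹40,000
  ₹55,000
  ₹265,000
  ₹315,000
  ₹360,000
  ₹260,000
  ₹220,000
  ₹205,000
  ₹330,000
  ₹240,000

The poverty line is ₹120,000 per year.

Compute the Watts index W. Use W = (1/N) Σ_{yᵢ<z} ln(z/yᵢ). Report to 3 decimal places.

Below the line: ₹40,000, ₹55,000 (q = 2 of N = 10).
Log gaps: ln(120000/40000) = 1.0986; ln(120000/55000) = 0.7802.
W = 1.878771 / 10 = 0.188.

0.188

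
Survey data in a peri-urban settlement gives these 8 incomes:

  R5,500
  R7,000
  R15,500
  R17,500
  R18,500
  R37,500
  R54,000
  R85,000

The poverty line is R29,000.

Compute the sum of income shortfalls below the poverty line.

R81,000

Incomes under z: R5,500, R7,000, R15,500, R17,500, R18,500 (q = 5 of N = 8).
Individual gaps: 29000−5500 = 23500; 29000−7000 = 22000; 29000−15500 = 13500; 29000−17500 = 11500; 29000−18500 = 10500.
Aggregate gap = R81,000.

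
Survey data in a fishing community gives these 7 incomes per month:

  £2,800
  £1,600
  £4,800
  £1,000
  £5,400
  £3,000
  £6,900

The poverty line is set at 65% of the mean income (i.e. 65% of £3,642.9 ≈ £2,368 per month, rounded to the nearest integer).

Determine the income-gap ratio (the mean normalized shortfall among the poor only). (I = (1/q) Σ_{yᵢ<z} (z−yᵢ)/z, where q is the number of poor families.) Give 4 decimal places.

Incomes under z: £1,000, £1,600 (q = 2 of N = 7).
Shortfall ratios (z−y)/z: 0.5777, 0.3243; sum = 0.902027.
I averages over the q = 2 poor units only: 0.902027 / 2 = 0.4510.

0.4510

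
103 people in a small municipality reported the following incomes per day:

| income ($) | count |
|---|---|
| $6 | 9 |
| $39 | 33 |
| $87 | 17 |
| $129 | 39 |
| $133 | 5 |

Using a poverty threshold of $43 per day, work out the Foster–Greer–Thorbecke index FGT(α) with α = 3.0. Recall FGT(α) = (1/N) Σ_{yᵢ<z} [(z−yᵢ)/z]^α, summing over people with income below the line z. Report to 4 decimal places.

Poor units: 9×$6, 33×$39 (q = 42 of N = 103).
Shortfall ratios: (43−6)/43 = 0.8605 (×9); (43−39)/43 = 0.0930 (×33).
Raised to α = 3.0: 0.63709 (×9); 0.00080 (×33).
Sum = 5.760361; FGT(3.0) = 5.760361 / 103 = 0.0559.

0.0559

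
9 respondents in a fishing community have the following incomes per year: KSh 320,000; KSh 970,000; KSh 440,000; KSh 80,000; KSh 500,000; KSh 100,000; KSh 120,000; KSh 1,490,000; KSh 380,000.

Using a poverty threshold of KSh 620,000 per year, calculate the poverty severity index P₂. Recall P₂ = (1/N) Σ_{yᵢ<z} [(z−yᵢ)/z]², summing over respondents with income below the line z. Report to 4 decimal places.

0.2909

Poor units: KSh 80,000, KSh 100,000, KSh 120,000, KSh 320,000, KSh 380,000, KSh 440,000, KSh 500,000 (q = 7 of N = 9).
Shortfall ratios: (620000−80000)/620000 = 0.8710; (620000−100000)/620000 = 0.8387; (620000−120000)/620000 = 0.8065; (620000−320000)/620000 = 0.4839; (620000−380000)/620000 = 0.3871; (620000−440000)/620000 = 0.2903; (620000−500000)/620000 = 0.1935.
Squared: 0.7586; 0.7034; 0.6504; 0.2341; 0.1498; 0.0843; 0.0375.
Sum = 2.618106; P₂ = 2.618106 / 9 = 0.2909.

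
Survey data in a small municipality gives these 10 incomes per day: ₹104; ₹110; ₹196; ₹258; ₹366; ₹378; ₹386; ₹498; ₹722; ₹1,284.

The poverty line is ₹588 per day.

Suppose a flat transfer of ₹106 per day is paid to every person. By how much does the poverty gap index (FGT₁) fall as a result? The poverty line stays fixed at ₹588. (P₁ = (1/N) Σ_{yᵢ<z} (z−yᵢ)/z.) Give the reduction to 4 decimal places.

0.1415

Before: below the line — ₹104, ₹110, ₹196, ₹258, ₹366, ₹378, ₹386, ₹498; poverty gap index (FGT₁) = 0.409524.
After the ₹106 transfer: below the line — ₹210, ₹216, ₹302, ₹364, ₹472, ₹484, ₹492; poverty gap index (FGT₁) = 0.268027.
Reduction = 0.409524 − 0.268027 = 0.1415.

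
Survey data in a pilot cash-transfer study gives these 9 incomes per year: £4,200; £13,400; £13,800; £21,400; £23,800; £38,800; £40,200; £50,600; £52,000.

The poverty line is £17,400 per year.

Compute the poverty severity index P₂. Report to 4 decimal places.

0.0746

Below the line: £4,200, £13,400, £13,800 (q = 3 of N = 9).
Normalized shortfalls: (17400−4200)/17400 = 0.7586; (17400−13400)/17400 = 0.2299; (17400−13800)/17400 = 0.2069.
Squared: 0.5755; 0.0528; 0.0428.
Sum = 0.671159; P₂ = 0.671159 / 9 = 0.0746.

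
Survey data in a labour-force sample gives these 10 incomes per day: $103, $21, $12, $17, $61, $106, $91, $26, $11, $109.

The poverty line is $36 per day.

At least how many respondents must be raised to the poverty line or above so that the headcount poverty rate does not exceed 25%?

3

Currently q = 5 of N = 10 are below the line (H = 0.500).
A headcount ratio of at most 25% allows at most ⌊0.25 × 10⌋ = 2 poor respondents.
So at least 5 − 2 = 3 must be lifted.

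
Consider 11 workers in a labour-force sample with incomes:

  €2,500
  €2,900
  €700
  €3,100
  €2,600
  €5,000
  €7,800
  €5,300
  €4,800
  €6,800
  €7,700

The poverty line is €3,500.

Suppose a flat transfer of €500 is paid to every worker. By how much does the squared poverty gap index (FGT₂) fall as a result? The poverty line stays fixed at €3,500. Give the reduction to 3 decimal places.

0.033

Before: below the line — €700, €2,500, €2,600, €2,900, €3,100; squared poverty gap index (FGT₂) = 0.07547.
After the €500 transfer: below the line — €1,200, €3,000, €3,100, €3,400; squared poverty gap index (FGT₂) = 0.04237.
Reduction = 0.07547 − 0.04237 = 0.033.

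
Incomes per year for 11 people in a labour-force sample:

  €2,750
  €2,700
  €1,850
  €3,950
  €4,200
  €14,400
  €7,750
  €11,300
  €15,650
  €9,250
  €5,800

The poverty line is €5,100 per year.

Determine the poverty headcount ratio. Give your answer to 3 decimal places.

5 of the 11 people have income below €5,100.
H = 5/11 = 0.455.

0.455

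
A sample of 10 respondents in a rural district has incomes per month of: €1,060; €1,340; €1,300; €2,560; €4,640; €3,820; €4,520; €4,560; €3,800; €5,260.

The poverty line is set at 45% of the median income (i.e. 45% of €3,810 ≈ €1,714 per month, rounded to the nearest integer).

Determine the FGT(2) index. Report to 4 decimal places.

Poor units: €1,060, €1,300, €1,340 (q = 3 of N = 10).
Gap ratios (z−y)/z: (1714−1060)/1714 = 0.3816; (1714−1300)/1714 = 0.2415; (1714−1340)/1714 = 0.2182.
Squared: 0.1456; 0.0583; 0.0476.
Sum = 0.251545; P₂ = 0.251545 / 10 = 0.0252.

0.0252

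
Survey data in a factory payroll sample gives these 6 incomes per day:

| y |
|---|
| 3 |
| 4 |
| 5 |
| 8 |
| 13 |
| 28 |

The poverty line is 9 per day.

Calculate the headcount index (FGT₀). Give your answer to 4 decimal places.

4 of the 6 individuals have income below 9.
H = 4/6 = 0.6667.

0.6667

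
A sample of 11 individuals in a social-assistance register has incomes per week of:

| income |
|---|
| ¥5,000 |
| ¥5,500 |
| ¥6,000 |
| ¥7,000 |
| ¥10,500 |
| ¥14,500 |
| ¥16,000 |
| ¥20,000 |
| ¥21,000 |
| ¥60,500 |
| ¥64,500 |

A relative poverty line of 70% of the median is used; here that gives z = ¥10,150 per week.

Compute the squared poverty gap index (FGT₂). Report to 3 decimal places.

0.066

Incomes under z: ¥5,000, ¥5,500, ¥6,000, ¥7,000 (q = 4 of N = 11).
Gap ratios (z−y)/z: (10150−5000)/10150 = 0.5074; (10150−5500)/10150 = 0.4581; (10150−6000)/10150 = 0.4089; (10150−7000)/10150 = 0.3103.
Squared: 0.2574; 0.2099; 0.1672; 0.0963.
Sum = 0.730811; P₂ = 0.730811 / 11 = 0.066.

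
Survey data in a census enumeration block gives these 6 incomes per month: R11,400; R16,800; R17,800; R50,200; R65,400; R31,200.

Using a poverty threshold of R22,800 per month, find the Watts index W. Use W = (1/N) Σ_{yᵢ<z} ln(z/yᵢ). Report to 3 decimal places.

0.208

Poor units: R11,400, R16,800, R17,800 (q = 3 of N = 6).
Log gaps: ln(22800/11400) = 0.6931; ln(22800/16800) = 0.3054; ln(22800/17800) = 0.2476.
W = 1.246091 / 6 = 0.208.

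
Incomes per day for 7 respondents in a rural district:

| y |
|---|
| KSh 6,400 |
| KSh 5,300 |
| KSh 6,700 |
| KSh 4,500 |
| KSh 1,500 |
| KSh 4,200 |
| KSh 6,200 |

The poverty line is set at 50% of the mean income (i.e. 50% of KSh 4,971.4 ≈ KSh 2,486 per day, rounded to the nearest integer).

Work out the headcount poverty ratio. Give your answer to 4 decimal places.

1 of the 7 respondents have income below KSh 2,486.
H = 1/7 = 0.1429.

0.1429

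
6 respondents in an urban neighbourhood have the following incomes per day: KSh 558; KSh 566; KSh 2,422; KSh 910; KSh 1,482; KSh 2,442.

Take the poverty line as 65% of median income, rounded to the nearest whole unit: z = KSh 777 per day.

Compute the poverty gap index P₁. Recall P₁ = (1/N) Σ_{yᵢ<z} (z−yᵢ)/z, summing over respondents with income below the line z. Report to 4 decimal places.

0.0922

Below the line: KSh 558, KSh 566 (q = 2 of N = 6).
Relative gaps: (777−558)/777 = 0.2819; (777−566)/777 = 0.2716.
Sum of shortfalls = 0.553411; P₁ averages over all N: 0.553411 / 6 = 0.0922.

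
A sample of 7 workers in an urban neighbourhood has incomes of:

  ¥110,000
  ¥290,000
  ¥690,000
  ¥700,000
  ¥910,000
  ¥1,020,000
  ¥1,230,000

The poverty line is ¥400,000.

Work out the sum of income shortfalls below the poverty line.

Poor units: ¥110,000, ¥290,000 (q = 2 of N = 7).
Individual gaps: 400000−110000 = 290000; 400000−290000 = 110000.
Aggregate gap = ¥400,000.

¥400,000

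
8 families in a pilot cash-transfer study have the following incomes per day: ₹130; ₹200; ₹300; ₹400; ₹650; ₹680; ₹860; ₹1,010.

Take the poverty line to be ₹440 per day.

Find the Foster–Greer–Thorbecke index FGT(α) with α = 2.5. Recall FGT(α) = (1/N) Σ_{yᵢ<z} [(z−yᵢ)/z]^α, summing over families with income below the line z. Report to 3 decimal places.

Poor units: ₹130, ₹200, ₹300, ₹400 (q = 4 of N = 8).
Normalized shortfalls: (440−130)/440 = 0.7045; (440−200)/440 = 0.5455; (440−300)/440 = 0.3182; (440−400)/440 = 0.0909.
Raised to α = 2.5: 0.41665; 0.21973; 0.05711; 0.00249.
Sum = 0.695983; FGT(2.5) = 0.695983 / 8 = 0.087.

0.087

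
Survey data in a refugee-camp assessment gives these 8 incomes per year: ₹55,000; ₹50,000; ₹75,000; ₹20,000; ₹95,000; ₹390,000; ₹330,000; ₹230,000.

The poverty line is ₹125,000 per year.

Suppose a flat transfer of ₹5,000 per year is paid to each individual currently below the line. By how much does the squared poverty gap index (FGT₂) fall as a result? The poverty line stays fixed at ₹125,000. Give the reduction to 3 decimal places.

Before: below the line — ₹20,000, ₹50,000, ₹55,000, ₹75,000, ₹95,000; squared poverty gap index (FGT₂) = 0.19960.
After the ₹5,000 transfer: below the line — ₹25,000, ₹55,000, ₹60,000, ₹80,000, ₹100,000; squared poverty gap index (FGT₂) = 0.17420.
Reduction = 0.19960 − 0.17420 = 0.025.

0.025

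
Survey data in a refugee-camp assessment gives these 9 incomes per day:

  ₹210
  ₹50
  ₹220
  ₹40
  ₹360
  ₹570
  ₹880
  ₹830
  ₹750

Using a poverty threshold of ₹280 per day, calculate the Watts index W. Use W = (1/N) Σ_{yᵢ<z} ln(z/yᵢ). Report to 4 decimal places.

Incomes under z: ₹40, ₹50, ₹210, ₹220 (q = 4 of N = 9).
ln(z/y) terms: ln(280/40) = 1.9459; ln(280/50) = 1.7228; ln(280/210) = 0.2877; ln(280/220) = 0.2412.
W = 4.197521 / 9 = 0.4664.

0.4664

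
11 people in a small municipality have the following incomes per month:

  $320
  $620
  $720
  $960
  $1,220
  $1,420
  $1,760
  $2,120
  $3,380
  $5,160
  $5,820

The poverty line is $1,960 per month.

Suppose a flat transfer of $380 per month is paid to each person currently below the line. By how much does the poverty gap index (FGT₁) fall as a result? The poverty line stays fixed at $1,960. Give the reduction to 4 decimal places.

Before: below the line — $320, $620, $720, $960, $1,220, $1,420, $1,760; poverty gap index (FGT₁) = 0.310761.
After the $380 transfer: below the line — $700, $1,000, $1,100, $1,340, $1,600, $1,800; poverty gap index (FGT₁) = 0.195733.
Reduction = 0.310761 − 0.195733 = 0.1150.

0.1150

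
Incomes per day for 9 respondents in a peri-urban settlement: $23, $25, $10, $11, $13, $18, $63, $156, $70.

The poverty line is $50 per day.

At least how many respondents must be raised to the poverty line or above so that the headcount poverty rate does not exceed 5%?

Currently q = 6 of N = 9 are below the line (H = 0.667).
A headcount ratio of at most 5% allows at most ⌊0.05 × 9⌋ = 0 poor respondents.
So at least 6 − 0 = 6 must be lifted.

6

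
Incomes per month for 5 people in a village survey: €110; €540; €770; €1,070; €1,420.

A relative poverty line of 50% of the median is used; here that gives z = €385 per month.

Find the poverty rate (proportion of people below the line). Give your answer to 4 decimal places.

0.2000

1 of the 5 people have income below €385.
H = 1/5 = 0.2000.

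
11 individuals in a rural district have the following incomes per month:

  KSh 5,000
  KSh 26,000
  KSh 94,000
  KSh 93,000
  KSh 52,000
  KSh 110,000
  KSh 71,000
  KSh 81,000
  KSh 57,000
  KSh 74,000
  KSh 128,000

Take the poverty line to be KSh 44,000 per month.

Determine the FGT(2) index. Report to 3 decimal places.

0.087

Incomes under z: KSh 5,000, KSh 26,000 (q = 2 of N = 11).
Relative gaps: (44000−5000)/44000 = 0.8864; (44000−26000)/44000 = 0.4091.
Squared: 0.7856; 0.1674.
Sum = 0.952996; P₂ = 0.952996 / 11 = 0.087.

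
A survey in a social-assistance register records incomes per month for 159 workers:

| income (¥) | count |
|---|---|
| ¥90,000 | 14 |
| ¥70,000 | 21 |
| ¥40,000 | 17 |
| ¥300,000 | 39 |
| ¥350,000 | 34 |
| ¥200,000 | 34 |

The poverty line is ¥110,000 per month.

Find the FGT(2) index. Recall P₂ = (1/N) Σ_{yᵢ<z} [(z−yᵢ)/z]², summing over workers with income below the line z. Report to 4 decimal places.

Below z: 17×¥40,000, 21×¥70,000, 14×¥90,000 (q = 52 of N = 159).
Normalized shortfalls: (110000−40000)/110000 = 0.6364 (×17); (110000−70000)/110000 = 0.3636 (×21); (110000−90000)/110000 = 0.1818 (×14).
Squared: 0.4050 (×17); 0.1322 (×21); 0.0331 (×14).
Sum = 10.123967; P₂ = 10.123967 / 159 = 0.0637.

0.0637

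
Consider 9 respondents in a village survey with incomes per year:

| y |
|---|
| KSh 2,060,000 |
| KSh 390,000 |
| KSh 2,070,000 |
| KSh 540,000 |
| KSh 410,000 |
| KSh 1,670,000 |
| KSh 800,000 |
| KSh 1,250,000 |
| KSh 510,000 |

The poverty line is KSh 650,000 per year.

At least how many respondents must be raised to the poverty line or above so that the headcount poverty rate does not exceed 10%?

4

Currently q = 4 of N = 9 are below the line (H = 0.444).
A headcount ratio of at most 10% allows at most ⌊0.10 × 9⌋ = 0 poor respondents.
So at least 4 − 0 = 4 must be lifted.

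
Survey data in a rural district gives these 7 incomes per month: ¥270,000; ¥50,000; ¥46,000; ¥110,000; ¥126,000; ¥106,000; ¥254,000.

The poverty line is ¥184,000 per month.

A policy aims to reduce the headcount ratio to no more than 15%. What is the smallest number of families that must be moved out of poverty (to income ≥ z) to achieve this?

Currently q = 5 of N = 7 are below the line (H = 0.714).
A headcount ratio of at most 15% allows at most ⌊0.15 × 7⌋ = 1 poor families.
So at least 5 − 1 = 4 must be lifted.

4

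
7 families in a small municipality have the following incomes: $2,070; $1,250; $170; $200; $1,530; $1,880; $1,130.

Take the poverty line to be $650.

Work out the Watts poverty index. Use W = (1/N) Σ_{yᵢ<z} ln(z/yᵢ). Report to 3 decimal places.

0.360

Below z: $170, $200 (q = 2 of N = 7).
ln(z/y) terms: ln(650/170) = 1.3412; ln(650/200) = 1.1787.
W = 2.519829 / 7 = 0.360.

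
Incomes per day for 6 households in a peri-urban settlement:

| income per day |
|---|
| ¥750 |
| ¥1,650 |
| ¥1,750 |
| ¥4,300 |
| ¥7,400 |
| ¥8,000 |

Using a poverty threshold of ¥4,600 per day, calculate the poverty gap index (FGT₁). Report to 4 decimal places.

Incomes under z: ¥750, ¥1,650, ¥1,750, ¥4,300 (q = 4 of N = 6).
Relative gaps: (4600−750)/4600 = 0.8370; (4600−1650)/4600 = 0.6413; (4600−1750)/4600 = 0.6196; (4600−4300)/4600 = 0.0652.
Sum of shortfalls = 2.163043; P₁ averages over all N: 2.163043 / 6 = 0.3605.

0.3605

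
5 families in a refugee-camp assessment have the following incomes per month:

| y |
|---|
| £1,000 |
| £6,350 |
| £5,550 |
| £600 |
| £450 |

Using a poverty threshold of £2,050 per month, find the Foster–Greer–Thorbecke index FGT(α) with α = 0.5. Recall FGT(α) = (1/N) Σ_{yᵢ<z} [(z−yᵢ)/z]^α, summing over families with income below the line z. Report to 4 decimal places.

Poor units: £450, £600, £1,000 (q = 3 of N = 5).
Normalized shortfalls: (2050−450)/2050 = 0.7805; (2050−600)/2050 = 0.7073; (2050−1000)/2050 = 0.5122.
Raised to α = 0.5: 0.88345; 0.84102; 0.71568.
Sum = 2.440152; FGT(0.5) = 2.440152 / 5 = 0.4880.

0.4880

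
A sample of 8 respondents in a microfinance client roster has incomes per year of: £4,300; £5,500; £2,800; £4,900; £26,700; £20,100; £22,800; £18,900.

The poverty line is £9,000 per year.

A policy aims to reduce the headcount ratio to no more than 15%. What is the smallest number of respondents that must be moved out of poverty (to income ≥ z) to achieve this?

3

4 of the 8 respondents are poor, so H = 4/8 = 0.500.
A headcount ratio of at most 15% allows at most ⌊0.15 × 8⌋ = 1 poor respondents.
So at least 4 − 1 = 3 must be lifted.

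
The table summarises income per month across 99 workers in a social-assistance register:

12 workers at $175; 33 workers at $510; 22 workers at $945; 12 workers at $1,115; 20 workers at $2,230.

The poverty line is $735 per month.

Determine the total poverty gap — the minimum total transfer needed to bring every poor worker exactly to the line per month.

$14,145

Poor units: 12×$175, 33×$510 (q = 45 of N = 99).
Individual gaps: 12×(735−175) = 6720; 33×(735−510) = 7425.
Aggregate gap = $14,145.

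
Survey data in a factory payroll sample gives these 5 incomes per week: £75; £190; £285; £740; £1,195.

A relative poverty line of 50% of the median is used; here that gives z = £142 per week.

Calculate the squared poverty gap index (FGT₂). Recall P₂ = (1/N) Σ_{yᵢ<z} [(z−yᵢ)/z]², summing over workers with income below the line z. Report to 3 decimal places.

0.045

Incomes under z: £75 (q = 1 of N = 5).
Normalized shortfalls: (142−75)/142 = 0.4718.
Squared: 0.2226.
Sum = 0.222624; P₂ = 0.222624 / 5 = 0.045.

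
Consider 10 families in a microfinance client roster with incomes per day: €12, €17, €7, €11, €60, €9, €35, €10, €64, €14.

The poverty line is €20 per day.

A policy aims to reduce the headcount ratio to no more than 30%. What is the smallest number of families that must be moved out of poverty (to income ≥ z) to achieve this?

4

Currently q = 7 of N = 10 are below the line (H = 0.700).
A headcount ratio of at most 30% allows at most ⌊0.30 × 10⌋ = 3 poor families.
So at least 7 − 3 = 4 must be lifted.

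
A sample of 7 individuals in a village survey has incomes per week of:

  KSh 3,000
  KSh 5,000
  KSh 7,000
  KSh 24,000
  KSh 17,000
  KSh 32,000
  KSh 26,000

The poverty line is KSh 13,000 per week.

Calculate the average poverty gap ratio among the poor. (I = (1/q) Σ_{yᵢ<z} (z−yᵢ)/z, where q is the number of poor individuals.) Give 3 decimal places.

0.615

Poor units: KSh 3,000, KSh 5,000, KSh 7,000 (q = 3 of N = 7).
Shortfall ratios (z−y)/z: 0.7692, 0.6154, 0.4615; sum = 1.846154.
The income-gap ratio divides by q (the poor only): 1.846154 / 3 = 0.615.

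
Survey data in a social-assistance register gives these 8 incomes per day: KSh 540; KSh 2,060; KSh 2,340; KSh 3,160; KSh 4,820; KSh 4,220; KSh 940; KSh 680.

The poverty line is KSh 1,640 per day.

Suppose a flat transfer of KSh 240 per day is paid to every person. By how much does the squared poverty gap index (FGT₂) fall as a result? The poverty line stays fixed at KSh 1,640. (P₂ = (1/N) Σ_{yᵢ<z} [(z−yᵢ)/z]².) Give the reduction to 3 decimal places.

Before: below the line — KSh 540, KSh 680, KSh 940; squared poverty gap index (FGT₂) = 0.12184.
After the KSh 240 transfer: below the line — KSh 780, KSh 920, KSh 1,180; squared poverty gap index (FGT₂) = 0.06830.
Reduction = 0.12184 − 0.06830 = 0.054.

0.054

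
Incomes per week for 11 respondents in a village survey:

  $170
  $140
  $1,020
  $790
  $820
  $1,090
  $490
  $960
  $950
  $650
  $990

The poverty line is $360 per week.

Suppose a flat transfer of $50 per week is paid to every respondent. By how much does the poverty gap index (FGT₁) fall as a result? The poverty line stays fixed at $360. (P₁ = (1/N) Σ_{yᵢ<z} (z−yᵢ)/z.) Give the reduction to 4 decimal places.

0.0253

Before: below the line — $140, $170; poverty gap index (FGT₁) = 0.103535.
After the $50 transfer: below the line — $190, $220; poverty gap index (FGT₁) = 0.078283.
Reduction = 0.103535 − 0.078283 = 0.0253.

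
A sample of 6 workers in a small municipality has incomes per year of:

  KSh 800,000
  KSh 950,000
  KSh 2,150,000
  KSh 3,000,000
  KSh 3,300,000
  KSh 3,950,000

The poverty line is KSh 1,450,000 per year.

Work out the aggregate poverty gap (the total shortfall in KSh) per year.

KSh 1,150,000

Poor units: KSh 800,000, KSh 950,000 (q = 2 of N = 6).
Individual gaps: 1450000−800000 = 650000; 1450000−950000 = 500000.
Aggregate gap = KSh 1,150,000.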